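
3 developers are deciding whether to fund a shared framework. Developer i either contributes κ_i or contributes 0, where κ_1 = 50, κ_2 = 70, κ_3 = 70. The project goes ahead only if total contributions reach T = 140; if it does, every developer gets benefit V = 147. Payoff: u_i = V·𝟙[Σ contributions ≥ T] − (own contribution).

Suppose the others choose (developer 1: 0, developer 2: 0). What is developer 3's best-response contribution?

0

Others' total = 0. Even contributing 70 gives 70 < 140: no benefit either way.
Best response: 0.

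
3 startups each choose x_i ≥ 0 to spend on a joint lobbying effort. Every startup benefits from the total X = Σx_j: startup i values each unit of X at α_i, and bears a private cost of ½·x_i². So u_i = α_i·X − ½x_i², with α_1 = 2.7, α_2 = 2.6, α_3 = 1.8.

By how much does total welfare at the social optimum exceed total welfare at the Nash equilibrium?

Startup i's FOC: ∂u_i/∂x_i = α_i − x_i = 0, so x_i* = α_i.
NE contributions = (2.7, 2.6, 1.8); X = 7.1.
W^NE = (Σα)·X − ½Σα_i² = 7.1² − ½·17.29 = 41.765.
Planner sets x_i = Σα_j = 7.1 for every i, so X^SO = 3·7.1 = 21.3.
W^SO = (Σα)·X^SO − ½·3·(Σα)² = (3/2)·7.1² = 75.615.
Deadweight loss = W^SO − W^NE = 33.85.

33.85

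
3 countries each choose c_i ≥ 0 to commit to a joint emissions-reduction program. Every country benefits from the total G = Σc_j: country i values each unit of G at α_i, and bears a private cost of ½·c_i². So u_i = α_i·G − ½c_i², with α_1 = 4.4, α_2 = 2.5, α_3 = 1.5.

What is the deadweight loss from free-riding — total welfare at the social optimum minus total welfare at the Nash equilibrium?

Country i's FOC: ∂u_i/∂c_i = α_i − c_i = 0, so c_i* = α_i.
NE contributions = (4.4, 2.5, 1.5); G = 8.4.
W^NE = (Σα)·G − ½Σα_i² = 8.4² − ½·27.86 = 56.63.
Planner sets c_i = Σα_j = 8.4 for every i, so G^SO = 3·8.4 = 25.2.
W^SO = (Σα)·G^SO − ½·3·(Σα)² = (3/2)·8.4² = 105.84.
Deadweight loss = W^SO − W^NE = 49.21.

49.21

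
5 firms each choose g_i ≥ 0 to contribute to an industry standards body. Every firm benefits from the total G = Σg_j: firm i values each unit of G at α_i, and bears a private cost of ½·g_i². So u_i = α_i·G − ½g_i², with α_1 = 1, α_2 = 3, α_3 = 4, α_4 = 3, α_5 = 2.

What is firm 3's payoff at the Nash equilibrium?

Firm i's FOC: ∂u_i/∂g_i = α_i − g_i = 0, so g_i* = α_i.
NE contributions = (1, 3, 4, 3, 2); G = 13.
u_3 = α_3·G − ½·(g_3)² = 4·13 − ½·4² = 44.

44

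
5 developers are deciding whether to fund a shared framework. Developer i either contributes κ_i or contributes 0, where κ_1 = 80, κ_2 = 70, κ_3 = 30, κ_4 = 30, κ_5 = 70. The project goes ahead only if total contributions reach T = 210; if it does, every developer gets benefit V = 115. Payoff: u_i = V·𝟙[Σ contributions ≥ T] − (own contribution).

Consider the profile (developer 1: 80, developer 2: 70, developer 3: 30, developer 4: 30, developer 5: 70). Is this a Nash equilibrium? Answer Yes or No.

No

Total = 280 ≥ 210: provided.
Developer 1 (pledges 80, payoff 35): dropping to 0 → total 200, payoff 0. No gain.
Developer 2 (pledges 70, payoff 45): dropping to 0 → total 210, payoff 115. Profitable deviation.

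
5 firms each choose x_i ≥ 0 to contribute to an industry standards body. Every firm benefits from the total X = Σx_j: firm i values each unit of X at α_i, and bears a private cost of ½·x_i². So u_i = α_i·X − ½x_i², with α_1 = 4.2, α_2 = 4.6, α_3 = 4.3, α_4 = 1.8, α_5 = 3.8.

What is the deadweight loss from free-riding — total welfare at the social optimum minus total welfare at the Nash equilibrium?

Firm i's FOC: ∂u_i/∂x_i = α_i − x_i = 0, so x_i* = α_i.
NE contributions = (4.2, 4.6, 4.3, 1.8, 3.8); X = 18.7.
W^NE = (Σα)·X − ½Σα_i² = 18.7² − ½·74.97 = 312.205.
Planner sets x_i = Σα_j = 18.7 for every i, so X^SO = 5·18.7 = 93.5.
W^SO = (Σα)·X^SO − ½·5·(Σα)² = (5/2)·18.7² = 874.225.
Deadweight loss = W^SO − W^NE = 562.02.

562.02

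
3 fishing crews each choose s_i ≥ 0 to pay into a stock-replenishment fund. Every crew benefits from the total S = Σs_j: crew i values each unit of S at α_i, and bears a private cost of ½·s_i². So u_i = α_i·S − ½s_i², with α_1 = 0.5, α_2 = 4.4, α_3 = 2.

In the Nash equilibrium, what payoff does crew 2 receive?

Crew i's FOC: ∂u_i/∂s_i = α_i − s_i = 0, so s_i* = α_i.
NE contributions = (0.5, 4.4, 2); S = 6.9.
u_2 = α_2·S − ½·(s_2)² = 4.4·6.9 − ½·4.4² = 20.68.

20.68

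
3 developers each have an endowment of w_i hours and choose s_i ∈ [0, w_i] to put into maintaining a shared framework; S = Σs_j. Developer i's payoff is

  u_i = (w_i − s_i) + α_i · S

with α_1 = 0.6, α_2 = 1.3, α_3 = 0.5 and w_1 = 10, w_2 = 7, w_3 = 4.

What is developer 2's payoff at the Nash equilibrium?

∂u_i/∂s_i = α_i − 1, so developer i contributes w_i if α_i > 1, else 0.
α_i > 1 for i ∈ {2}; NE contributions (0, 7, 0), S = 7.
u_2 = (7 − 7) + 1.3·7 = 9.1.

9.1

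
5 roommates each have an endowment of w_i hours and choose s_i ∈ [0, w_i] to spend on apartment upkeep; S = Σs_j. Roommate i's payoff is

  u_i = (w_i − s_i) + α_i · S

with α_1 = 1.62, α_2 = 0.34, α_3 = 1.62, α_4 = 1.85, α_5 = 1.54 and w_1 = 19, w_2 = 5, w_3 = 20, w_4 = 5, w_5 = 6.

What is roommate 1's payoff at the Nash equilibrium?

81

∂u_i/∂s_i = α_i − 1, so roommate i contributes w_i if α_i > 1, else 0.
α_i > 1 for i ∈ {1, 3, 4, 5}; NE contributions (19, 0, 20, 5, 6), S = 50.
u_1 = (19 − 19) + 1.62·50 = 81.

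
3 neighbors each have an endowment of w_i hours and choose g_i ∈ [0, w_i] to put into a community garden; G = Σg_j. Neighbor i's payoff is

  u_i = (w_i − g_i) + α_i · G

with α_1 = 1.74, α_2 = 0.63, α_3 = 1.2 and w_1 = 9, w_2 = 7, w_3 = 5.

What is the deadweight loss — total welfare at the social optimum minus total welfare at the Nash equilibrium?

∂u_i/∂g_i = α_i − 1, so neighbor i contributes w_i if α_i > 1, else 0.
α_i > 1 for i ∈ {1, 3}; NE contributions (9, 0, 5), G = 14.
W^NE = Σw_i − G^NE + (Σα_i)·G^NE = 21 + 2.57·14 = 56.98.
Planner: ∂(Σu_j)/∂g_i = Σα_j − 1 = 2.57 > 0, so everyone contributes w_i; G^SO = 21, W^SO = 21 + 2.57·21 = 74.97.
Deadweight loss = 17.99.

17.99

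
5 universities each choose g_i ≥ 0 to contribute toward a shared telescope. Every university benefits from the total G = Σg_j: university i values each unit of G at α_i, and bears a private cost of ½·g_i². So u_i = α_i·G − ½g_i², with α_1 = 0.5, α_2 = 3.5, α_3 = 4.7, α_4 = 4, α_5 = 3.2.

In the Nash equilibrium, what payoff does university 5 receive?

45.76

University i's FOC: ∂u_i/∂g_i = α_i − g_i = 0, so g_i* = α_i.
NE contributions = (0.5, 3.5, 4.7, 4, 3.2); G = 15.9.
u_5 = α_5·G − ½·(g_5)² = 3.2·15.9 − ½·3.2² = 45.76.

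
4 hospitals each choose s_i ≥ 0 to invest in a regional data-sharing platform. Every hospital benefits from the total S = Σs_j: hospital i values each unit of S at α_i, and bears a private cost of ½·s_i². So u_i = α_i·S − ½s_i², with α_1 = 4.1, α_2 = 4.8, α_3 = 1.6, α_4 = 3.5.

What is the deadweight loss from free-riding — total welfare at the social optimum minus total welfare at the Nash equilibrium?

223.33

Hospital i's FOC: ∂u_i/∂s_i = α_i − s_i = 0, so s_i* = α_i.
NE contributions = (4.1, 4.8, 1.6, 3.5); S = 14.
W^NE = (Σα)·S − ½Σα_i² = 14² − ½·54.66 = 168.67.
Planner sets s_i = Σα_j = 14 for every i, so S^SO = 4·14 = 56.
W^SO = (Σα)·S^SO − ½·4·(Σα)² = (4/2)·14² = 392.
Deadweight loss = W^SO − W^NE = 223.33.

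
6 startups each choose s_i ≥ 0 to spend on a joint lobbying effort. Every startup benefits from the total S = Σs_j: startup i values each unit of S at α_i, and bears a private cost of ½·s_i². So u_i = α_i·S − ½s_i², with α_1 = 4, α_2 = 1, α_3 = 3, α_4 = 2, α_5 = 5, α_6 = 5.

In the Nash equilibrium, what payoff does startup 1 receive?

Startup i's FOC: ∂u_i/∂s_i = α_i − s_i = 0, so s_i* = α_i.
NE contributions = (4, 1, 3, 2, 5, 5); S = 20.
u_1 = α_1·S − ½·(s_1)² = 4·20 − ½·4² = 72.

72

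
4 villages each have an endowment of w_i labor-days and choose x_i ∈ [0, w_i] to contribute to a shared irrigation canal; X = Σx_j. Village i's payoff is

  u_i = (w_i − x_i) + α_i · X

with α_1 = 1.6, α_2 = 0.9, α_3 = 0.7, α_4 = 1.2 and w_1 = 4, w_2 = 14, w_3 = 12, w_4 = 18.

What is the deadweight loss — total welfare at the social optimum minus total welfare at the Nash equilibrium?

∂u_i/∂x_i = α_i − 1, so village i contributes w_i if α_i > 1, else 0.
α_i > 1 for i ∈ {1, 4}; NE contributions (4, 0, 0, 18), X = 22.
W^NE = Σw_i − X^NE + (Σα_i)·X^NE = 48 + 3.4·22 = 122.8.
Planner: ∂(Σu_j)/∂x_i = Σα_j − 1 = 3.4 > 0, so everyone contributes w_i; X^SO = 48, W^SO = 48 + 3.4·48 = 211.2.
Deadweight loss = 88.4.

88.4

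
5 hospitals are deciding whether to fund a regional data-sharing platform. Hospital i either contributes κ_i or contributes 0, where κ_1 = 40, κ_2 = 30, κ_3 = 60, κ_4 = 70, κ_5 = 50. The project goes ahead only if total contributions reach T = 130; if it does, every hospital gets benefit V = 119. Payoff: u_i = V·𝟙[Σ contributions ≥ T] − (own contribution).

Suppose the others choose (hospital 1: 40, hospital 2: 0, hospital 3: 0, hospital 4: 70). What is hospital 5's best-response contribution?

50

Others' total = 110. Contributing 50 brings total to 160 ≥ 130: gain V − κ_5 = 69.
Best response: 50.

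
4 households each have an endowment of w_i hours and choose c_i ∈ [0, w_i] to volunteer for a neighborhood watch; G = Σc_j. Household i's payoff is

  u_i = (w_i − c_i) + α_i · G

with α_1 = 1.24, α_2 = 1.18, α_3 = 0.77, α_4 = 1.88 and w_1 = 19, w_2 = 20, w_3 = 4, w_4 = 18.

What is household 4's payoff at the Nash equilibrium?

∂u_i/∂c_i = α_i − 1, so household i contributes w_i if α_i > 1, else 0.
α_i > 1 for i ∈ {1, 2, 4}; NE contributions (19, 20, 0, 18), G = 57.
u_4 = (18 − 18) + 1.88·57 = 107.16.

107.16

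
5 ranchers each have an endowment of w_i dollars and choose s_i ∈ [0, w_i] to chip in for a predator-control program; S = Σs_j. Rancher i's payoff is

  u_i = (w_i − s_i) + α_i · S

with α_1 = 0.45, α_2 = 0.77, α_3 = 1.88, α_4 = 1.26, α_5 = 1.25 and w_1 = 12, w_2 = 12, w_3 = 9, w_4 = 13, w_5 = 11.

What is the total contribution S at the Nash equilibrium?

∂u_i/∂s_i = α_i − 1, so rancher i contributes w_i if α_i > 1, else 0.
α_i > 1 for i ∈ {3, 4, 5}; NE contributions (0, 0, 9, 13, 11), S = 33.

33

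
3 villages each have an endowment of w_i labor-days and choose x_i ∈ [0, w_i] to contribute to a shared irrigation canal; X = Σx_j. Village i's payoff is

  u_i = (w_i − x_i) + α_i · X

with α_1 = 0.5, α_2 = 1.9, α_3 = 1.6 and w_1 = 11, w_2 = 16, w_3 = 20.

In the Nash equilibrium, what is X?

36

∂u_i/∂x_i = α_i − 1, so village i contributes w_i if α_i > 1, else 0.
α_i > 1 for i ∈ {2, 3}; NE contributions (0, 16, 20), X = 36.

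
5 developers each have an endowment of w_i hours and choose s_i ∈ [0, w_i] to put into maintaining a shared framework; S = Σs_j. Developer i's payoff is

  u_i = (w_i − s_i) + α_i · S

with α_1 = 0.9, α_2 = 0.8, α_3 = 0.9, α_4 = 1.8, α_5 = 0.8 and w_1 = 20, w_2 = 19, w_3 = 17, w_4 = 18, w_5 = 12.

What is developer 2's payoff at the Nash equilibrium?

33.4

∂u_i/∂s_i = α_i − 1, so developer i contributes w_i if α_i > 1, else 0.
α_i > 1 for i ∈ {4}; NE contributions (0, 0, 0, 18, 0), S = 18.
u_2 = (19 − 0) + 0.8·18 = 33.4.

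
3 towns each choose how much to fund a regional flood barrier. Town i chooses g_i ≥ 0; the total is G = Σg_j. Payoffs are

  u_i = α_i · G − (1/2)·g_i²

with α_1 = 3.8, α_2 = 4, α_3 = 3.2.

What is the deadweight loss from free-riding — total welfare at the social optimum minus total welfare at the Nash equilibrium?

80.84

Town i's FOC: ∂u_i/∂g_i = α_i − g_i = 0, so g_i* = α_i.
NE contributions = (3.8, 4, 3.2); G = 11.
W^NE = (Σα)·G − ½Σα_i² = 11² − ½·40.68 = 100.66.
Planner sets g_i = Σα_j = 11 for every i, so G^SO = 3·11 = 33.
W^SO = (Σα)·G^SO − ½·3·(Σα)² = (3/2)·11² = 181.5.
Deadweight loss = W^SO − W^NE = 80.84.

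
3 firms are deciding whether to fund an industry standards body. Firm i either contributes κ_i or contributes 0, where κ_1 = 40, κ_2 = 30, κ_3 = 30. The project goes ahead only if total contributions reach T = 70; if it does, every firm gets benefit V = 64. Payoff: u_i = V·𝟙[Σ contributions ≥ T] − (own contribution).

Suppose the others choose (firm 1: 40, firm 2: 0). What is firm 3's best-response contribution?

Others' total = 40. Contributing 30 brings total to 70 ≥ 70: gain V − κ_3 = 34.
Best response: 30.

30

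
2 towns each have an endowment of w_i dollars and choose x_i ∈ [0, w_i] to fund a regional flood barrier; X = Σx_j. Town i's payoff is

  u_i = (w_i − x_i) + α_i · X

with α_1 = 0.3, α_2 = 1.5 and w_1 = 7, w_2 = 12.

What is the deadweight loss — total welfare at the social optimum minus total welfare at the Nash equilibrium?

∂u_i/∂x_i = α_i − 1, so town i contributes w_i if α_i > 1, else 0.
α_i > 1 for i ∈ {2}; NE contributions (0, 12), X = 12.
W^NE = Σw_i − X^NE + (Σα_i)·X^NE = 19 + 0.8·12 = 28.6.
Planner: ∂(Σu_j)/∂x_i = Σα_j − 1 = 0.8 > 0, so everyone contributes w_i; X^SO = 19, W^SO = 19 + 0.8·19 = 34.2.
Deadweight loss = 5.6.

5.6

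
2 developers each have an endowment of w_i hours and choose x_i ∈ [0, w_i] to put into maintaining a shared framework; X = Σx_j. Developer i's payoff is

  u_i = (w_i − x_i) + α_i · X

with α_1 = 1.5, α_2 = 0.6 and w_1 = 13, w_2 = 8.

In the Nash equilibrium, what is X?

13

∂u_i/∂x_i = α_i − 1, so developer i contributes w_i if α_i > 1, else 0.
α_i > 1 for i ∈ {1}; NE contributions (13, 0), X = 13.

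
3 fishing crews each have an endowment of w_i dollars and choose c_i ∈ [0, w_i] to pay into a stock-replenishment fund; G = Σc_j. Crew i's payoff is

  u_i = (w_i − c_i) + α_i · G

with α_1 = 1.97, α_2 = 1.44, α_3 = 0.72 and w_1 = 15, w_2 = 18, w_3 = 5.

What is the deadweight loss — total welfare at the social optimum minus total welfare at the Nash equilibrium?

∂u_i/∂c_i = α_i − 1, so crew i contributes w_i if α_i > 1, else 0.
α_i > 1 for i ∈ {1, 2}; NE contributions (15, 18, 0), G = 33.
W^NE = Σw_i − G^NE + (Σα_i)·G^NE = 38 + 3.13·33 = 141.29.
Planner: ∂(Σu_j)/∂c_i = Σα_j − 1 = 3.13 > 0, so everyone contributes w_i; G^SO = 38, W^SO = 38 + 3.13·38 = 156.94.
Deadweight loss = 15.65.

15.65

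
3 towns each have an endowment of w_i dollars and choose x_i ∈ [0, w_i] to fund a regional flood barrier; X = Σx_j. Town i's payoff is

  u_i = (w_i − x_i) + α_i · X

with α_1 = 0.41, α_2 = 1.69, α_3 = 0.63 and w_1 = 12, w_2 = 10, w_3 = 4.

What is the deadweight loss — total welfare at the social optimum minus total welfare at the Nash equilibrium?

∂u_i/∂x_i = α_i − 1, so town i contributes w_i if α_i > 1, else 0.
α_i > 1 for i ∈ {2}; NE contributions (0, 10, 0), X = 10.
W^NE = Σw_i − X^NE + (Σα_i)·X^NE = 26 + 1.73·10 = 43.3.
Planner: ∂(Σu_j)/∂x_i = Σα_j − 1 = 1.73 > 0, so everyone contributes w_i; X^SO = 26, W^SO = 26 + 1.73·26 = 70.98.
Deadweight loss = 27.68.

27.68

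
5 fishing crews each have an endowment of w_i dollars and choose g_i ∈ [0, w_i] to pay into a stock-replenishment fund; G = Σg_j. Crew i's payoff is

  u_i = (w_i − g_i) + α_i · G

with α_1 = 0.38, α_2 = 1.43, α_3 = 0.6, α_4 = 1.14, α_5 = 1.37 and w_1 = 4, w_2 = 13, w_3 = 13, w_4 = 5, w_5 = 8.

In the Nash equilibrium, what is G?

26

∂u_i/∂g_i = α_i − 1, so crew i contributes w_i if α_i > 1, else 0.
α_i > 1 for i ∈ {2, 4, 5}; NE contributions (0, 13, 0, 5, 8), G = 26.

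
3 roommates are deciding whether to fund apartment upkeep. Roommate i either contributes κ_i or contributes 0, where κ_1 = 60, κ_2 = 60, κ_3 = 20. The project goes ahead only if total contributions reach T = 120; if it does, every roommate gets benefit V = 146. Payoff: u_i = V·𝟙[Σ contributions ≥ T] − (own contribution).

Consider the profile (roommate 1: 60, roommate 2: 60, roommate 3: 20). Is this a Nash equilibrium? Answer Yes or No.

No

Total = 140 ≥ 120: provided.
Roommate 1 (pledges 60, payoff 86): dropping to 0 → total 80, payoff 0. No gain.
Roommate 2 (pledges 60, payoff 86): dropping to 0 → total 80, payoff 0. No gain.
Roommate 3 (pledges 20, payoff 126): dropping to 0 → total 120, payoff 146. Profitable deviation.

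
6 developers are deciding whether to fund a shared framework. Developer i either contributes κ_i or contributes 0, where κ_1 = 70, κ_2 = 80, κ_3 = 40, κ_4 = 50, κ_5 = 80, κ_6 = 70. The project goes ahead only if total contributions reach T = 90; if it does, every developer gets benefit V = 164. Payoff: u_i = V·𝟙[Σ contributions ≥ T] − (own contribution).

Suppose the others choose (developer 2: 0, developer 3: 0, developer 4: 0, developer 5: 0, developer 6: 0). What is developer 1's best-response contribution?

0

Others' total = 0. Even contributing 70 gives 70 < 90: no benefit either way.
Best response: 0.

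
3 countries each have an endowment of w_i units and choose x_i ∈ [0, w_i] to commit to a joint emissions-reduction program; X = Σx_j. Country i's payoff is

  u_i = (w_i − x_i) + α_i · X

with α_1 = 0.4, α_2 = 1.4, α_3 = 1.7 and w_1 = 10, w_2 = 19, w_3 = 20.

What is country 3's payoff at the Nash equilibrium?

∂u_i/∂x_i = α_i − 1, so country i contributes w_i if α_i > 1, else 0.
α_i > 1 for i ∈ {2, 3}; NE contributions (0, 19, 20), X = 39.
u_3 = (20 − 20) + 1.7·39 = 66.3.

66.3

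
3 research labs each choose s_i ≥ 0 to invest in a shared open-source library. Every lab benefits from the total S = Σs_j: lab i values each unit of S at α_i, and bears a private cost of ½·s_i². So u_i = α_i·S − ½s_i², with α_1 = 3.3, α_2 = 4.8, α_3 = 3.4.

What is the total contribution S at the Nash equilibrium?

Lab i's FOC: ∂u_i/∂s_i = α_i − s_i = 0, so s_i* = α_i.
NE contributions = (3.3, 4.8, 3.4); S = 11.5.

11.5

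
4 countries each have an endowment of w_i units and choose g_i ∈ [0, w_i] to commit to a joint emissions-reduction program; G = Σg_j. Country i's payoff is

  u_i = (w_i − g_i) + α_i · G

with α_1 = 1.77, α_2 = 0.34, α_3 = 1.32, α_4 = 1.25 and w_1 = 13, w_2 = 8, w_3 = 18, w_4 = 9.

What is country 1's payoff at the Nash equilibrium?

70.8

∂u_i/∂g_i = α_i − 1, so country i contributes w_i if α_i > 1, else 0.
α_i > 1 for i ∈ {1, 3, 4}; NE contributions (13, 0, 18, 9), G = 40.
u_1 = (13 − 13) + 1.77·40 = 70.8.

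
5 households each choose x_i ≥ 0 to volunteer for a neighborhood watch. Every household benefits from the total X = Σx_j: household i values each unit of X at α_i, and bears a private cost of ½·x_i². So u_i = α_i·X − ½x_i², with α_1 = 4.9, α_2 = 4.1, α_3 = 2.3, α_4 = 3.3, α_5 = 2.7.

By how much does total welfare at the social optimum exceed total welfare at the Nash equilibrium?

Household i's FOC: ∂u_i/∂x_i = α_i − x_i = 0, so x_i* = α_i.
NE contributions = (4.9, 4.1, 2.3, 3.3, 2.7); X = 17.3.
W^NE = (Σα)·X − ½Σα_i² = 17.3² − ½·64.29 = 267.145.
Planner sets x_i = Σα_j = 17.3 for every i, so X^SO = 5·17.3 = 86.5.
W^SO = (Σα)·X^SO − ½·5·(Σα)² = (5/2)·17.3² = 748.225.
Deadweight loss = W^SO − W^NE = 481.08.

481.08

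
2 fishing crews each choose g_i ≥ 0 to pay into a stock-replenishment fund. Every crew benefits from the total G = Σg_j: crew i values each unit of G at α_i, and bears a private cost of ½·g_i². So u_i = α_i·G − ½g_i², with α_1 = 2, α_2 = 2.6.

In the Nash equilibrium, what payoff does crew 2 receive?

8.58

Crew i's FOC: ∂u_i/∂g_i = α_i − g_i = 0, so g_i* = α_i.
NE contributions = (2, 2.6); G = 4.6.
u_2 = α_2·G − ½·(g_2)² = 2.6·4.6 − ½·2.6² = 8.58.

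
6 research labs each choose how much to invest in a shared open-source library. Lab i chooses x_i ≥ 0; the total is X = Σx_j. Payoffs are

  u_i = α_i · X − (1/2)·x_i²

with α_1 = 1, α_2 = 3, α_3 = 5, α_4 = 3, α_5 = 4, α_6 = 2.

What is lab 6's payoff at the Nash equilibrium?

Lab i's FOC: ∂u_i/∂x_i = α_i − x_i = 0, so x_i* = α_i.
NE contributions = (1, 3, 5, 3, 4, 2); X = 18.
u_6 = α_6·X − ½·(x_6)² = 2·18 − ½·2² = 34.

34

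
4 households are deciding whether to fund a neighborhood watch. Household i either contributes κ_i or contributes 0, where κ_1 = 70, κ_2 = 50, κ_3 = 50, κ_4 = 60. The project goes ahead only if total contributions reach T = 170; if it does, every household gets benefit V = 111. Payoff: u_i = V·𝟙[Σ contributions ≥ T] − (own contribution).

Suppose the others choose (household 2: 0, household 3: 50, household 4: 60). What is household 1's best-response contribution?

Others' total = 110. Contributing 70 brings total to 180 ≥ 170: gain V − κ_1 = 41.
Best response: 70.

70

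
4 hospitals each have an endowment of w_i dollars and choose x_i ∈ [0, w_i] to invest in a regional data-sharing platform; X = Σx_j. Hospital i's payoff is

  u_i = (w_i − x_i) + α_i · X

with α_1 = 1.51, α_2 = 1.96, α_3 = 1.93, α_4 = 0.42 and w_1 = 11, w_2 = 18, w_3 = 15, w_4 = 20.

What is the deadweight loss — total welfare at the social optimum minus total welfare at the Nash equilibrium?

∂u_i/∂x_i = α_i − 1, so hospital i contributes w_i if α_i > 1, else 0.
α_i > 1 for i ∈ {1, 2, 3}; NE contributions (11, 18, 15, 0), X = 44.
W^NE = Σw_i − X^NE + (Σα_i)·X^NE = 64 + 4.82·44 = 276.08.
Planner: ∂(Σu_j)/∂x_i = Σα_j − 1 = 4.82 > 0, so everyone contributes w_i; X^SO = 64, W^SO = 64 + 4.82·64 = 372.48.
Deadweight loss = 96.4.

96.4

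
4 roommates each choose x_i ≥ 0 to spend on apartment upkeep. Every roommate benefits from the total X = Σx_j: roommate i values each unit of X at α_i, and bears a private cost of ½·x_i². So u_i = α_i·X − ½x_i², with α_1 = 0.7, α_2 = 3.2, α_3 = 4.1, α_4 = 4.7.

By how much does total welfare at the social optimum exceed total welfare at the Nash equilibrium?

Roommate i's FOC: ∂u_i/∂x_i = α_i − x_i = 0, so x_i* = α_i.
NE contributions = (0.7, 3.2, 4.1, 4.7); X = 12.7.
W^NE = (Σα)·X − ½Σα_i² = 12.7² − ½·49.63 = 136.475.
Planner sets x_i = Σα_j = 12.7 for every i, so X^SO = 4·12.7 = 50.8.
W^SO = (Σα)·X^SO − ½·4·(Σα)² = (4/2)·12.7² = 322.58.
Deadweight loss = W^SO − W^NE = 186.105.

186.105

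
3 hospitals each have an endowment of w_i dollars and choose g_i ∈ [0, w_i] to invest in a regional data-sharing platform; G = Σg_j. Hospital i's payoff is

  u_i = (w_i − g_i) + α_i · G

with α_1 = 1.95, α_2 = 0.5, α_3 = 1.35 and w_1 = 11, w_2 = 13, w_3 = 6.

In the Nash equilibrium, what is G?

17

∂u_i/∂g_i = α_i − 1, so hospital i contributes w_i if α_i > 1, else 0.
α_i > 1 for i ∈ {1, 3}; NE contributions (11, 0, 6), G = 17.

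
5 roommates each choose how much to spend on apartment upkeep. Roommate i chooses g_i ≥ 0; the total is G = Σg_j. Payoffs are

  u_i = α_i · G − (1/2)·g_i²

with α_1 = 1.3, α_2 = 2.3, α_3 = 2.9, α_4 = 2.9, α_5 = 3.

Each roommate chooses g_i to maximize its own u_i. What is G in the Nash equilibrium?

12.4

Roommate i's FOC: ∂u_i/∂g_i = α_i − g_i = 0, so g_i* = α_i.
NE contributions = (1.3, 2.3, 2.9, 2.9, 3); G = 12.4.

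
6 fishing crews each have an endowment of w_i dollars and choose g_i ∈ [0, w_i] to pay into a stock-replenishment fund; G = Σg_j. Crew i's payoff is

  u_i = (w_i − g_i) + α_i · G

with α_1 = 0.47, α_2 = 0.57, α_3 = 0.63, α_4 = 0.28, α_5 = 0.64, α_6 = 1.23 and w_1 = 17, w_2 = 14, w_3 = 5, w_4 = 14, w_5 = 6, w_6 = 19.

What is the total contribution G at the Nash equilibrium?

∂u_i/∂g_i = α_i − 1, so crew i contributes w_i if α_i > 1, else 0.
α_i > 1 for i ∈ {6}; NE contributions (0, 0, 0, 0, 0, 19), G = 19.

19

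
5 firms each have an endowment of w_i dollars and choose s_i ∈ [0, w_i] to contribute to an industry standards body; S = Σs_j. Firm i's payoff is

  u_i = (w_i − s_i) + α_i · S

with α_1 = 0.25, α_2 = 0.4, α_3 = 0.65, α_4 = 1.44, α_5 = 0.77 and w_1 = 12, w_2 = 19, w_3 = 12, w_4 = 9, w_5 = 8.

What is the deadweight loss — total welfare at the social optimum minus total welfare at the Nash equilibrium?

∂u_i/∂s_i = α_i − 1, so firm i contributes w_i if α_i > 1, else 0.
α_i > 1 for i ∈ {4}; NE contributions (0, 0, 0, 9, 0), S = 9.
W^NE = Σw_i − S^NE + (Σα_i)·S^NE = 60 + 2.51·9 = 82.59.
Planner: ∂(Σu_j)/∂s_i = Σα_j − 1 = 2.51 > 0, so everyone contributes w_i; S^SO = 60, W^SO = 60 + 2.51·60 = 210.6.
Deadweight loss = 128.01.

128.01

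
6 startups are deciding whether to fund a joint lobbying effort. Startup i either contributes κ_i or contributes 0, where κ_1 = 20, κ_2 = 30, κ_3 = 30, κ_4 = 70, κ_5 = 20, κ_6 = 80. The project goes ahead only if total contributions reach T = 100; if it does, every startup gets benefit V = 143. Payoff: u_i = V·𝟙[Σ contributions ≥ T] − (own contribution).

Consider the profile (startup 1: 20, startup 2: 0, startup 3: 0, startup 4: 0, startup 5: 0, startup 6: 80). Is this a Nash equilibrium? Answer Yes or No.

Yes

Total = 100 ≥ 100: provided.
Startup 1 (pledges 20, payoff 123): dropping to 0 → total 80, payoff 0. No gain.
Startup 2 (pledges 0, payoff 143): pledging 30 → total 130, payoff 113. No gain.
Startup 3 (pledges 0, payoff 143): pledging 30 → total 130, payoff 113. No gain.
Startup 4 (pledges 0, payoff 143): pledging 70 → total 170, payoff 73. No gain.
Startup 5 (pledges 0, payoff 143): pledging 20 → total 120, payoff 123. No gain.
Startup 6 (pledges 80, payoff 63): dropping to 0 → total 20, payoff 0. No gain.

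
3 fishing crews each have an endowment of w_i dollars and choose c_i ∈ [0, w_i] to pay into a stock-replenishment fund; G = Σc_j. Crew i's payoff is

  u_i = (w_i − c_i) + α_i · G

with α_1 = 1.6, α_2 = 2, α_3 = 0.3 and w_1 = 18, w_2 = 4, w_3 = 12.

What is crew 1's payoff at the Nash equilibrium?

35.2

∂u_i/∂c_i = α_i − 1, so crew i contributes w_i if α_i > 1, else 0.
α_i > 1 for i ∈ {1, 2}; NE contributions (18, 4, 0), G = 22.
u_1 = (18 − 18) + 1.6·22 = 35.2.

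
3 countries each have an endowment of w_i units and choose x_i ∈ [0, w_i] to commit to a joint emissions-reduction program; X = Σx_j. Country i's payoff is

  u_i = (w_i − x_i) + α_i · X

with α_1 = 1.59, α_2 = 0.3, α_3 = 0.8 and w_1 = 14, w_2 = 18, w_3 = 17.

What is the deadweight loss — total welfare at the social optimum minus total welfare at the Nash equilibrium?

59.15

∂u_i/∂x_i = α_i − 1, so country i contributes w_i if α_i > 1, else 0.
α_i > 1 for i ∈ {1}; NE contributions (14, 0, 0), X = 14.
W^NE = Σw_i − X^NE + (Σα_i)·X^NE = 49 + 1.69·14 = 72.66.
Planner: ∂(Σu_j)/∂x_i = Σα_j − 1 = 1.69 > 0, so everyone contributes w_i; X^SO = 49, W^SO = 49 + 1.69·49 = 131.81.
Deadweight loss = 59.15.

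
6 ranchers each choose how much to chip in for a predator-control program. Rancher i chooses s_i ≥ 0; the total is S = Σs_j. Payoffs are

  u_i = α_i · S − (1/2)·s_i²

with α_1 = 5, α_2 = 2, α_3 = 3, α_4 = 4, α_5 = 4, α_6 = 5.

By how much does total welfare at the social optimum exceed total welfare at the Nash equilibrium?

1105.5

Rancher i's FOC: ∂u_i/∂s_i = α_i − s_i = 0, so s_i* = α_i.
NE contributions = (5, 2, 3, 4, 4, 5); S = 23.
W^NE = (Σα)·S − ½Σα_i² = 23² − ½·95 = 481.5.
Planner sets s_i = Σα_j = 23 for every i, so S^SO = 6·23 = 138.
W^SO = (Σα)·S^SO − ½·6·(Σα)² = (6/2)·23² = 1587.
Deadweight loss = W^SO − W^NE = 1105.5.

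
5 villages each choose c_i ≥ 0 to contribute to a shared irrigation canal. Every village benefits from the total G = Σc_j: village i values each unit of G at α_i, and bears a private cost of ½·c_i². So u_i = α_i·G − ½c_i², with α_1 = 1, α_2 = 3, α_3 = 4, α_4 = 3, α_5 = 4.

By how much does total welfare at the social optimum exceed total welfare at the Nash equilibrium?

363

Village i's FOC: ∂u_i/∂c_i = α_i − c_i = 0, so c_i* = α_i.
NE contributions = (1, 3, 4, 3, 4); G = 15.
W^NE = (Σα)·G − ½Σα_i² = 15² − ½·51 = 199.5.
Planner sets c_i = Σα_j = 15 for every i, so G^SO = 5·15 = 75.
W^SO = (Σα)·G^SO − ½·5·(Σα)² = (5/2)·15² = 562.5.
Deadweight loss = W^SO − W^NE = 363.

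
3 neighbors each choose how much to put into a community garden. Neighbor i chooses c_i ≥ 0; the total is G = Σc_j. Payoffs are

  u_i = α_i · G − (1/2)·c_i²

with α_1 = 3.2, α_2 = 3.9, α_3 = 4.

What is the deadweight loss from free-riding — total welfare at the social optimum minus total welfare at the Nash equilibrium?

82.33

Neighbor i's FOC: ∂u_i/∂c_i = α_i − c_i = 0, so c_i* = α_i.
NE contributions = (3.2, 3.9, 4); G = 11.1.
W^NE = (Σα)·G − ½Σα_i² = 11.1² − ½·41.45 = 102.485.
Planner sets c_i = Σα_j = 11.1 for every i, so G^SO = 3·11.1 = 33.3.
W^SO = (Σα)·G^SO − ½·3·(Σα)² = (3/2)·11.1² = 184.815.
Deadweight loss = W^SO − W^NE = 82.33.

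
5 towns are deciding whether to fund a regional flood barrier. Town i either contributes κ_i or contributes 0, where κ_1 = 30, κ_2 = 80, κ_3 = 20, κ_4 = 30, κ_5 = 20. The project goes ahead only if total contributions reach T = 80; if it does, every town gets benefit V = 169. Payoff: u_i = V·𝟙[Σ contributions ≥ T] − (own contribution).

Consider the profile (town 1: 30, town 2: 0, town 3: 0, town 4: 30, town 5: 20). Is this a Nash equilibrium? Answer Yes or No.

Total = 80 ≥ 80: provided.
Town 1 (pledges 30, payoff 139): dropping to 0 → total 50, payoff 0. No gain.
Town 2 (pledges 0, payoff 169): pledging 80 → total 160, payoff 89. No gain.
Town 3 (pledges 0, payoff 169): pledging 20 → total 100, payoff 149. No gain.
Town 4 (pledges 30, payoff 139): dropping to 0 → total 50, payoff 0. No gain.
Town 5 (pledges 20, payoff 149): dropping to 0 → total 60, payoff 0. No gain.

Yes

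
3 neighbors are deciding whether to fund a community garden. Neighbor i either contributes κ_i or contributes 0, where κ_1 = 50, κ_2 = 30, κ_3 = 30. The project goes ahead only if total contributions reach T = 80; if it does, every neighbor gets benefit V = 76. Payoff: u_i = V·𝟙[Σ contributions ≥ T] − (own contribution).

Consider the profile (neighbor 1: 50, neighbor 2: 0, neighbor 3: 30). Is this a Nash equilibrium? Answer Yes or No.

Yes

Total = 80 ≥ 80: provided.
Neighbor 1 (pledges 50, payoff 26): dropping to 0 → total 30, payoff 0. No gain.
Neighbor 2 (pledges 0, payoff 76): pledging 30 → total 110, payoff 46. No gain.
Neighbor 3 (pledges 30, payoff 46): dropping to 0 → total 50, payoff 0. No gain.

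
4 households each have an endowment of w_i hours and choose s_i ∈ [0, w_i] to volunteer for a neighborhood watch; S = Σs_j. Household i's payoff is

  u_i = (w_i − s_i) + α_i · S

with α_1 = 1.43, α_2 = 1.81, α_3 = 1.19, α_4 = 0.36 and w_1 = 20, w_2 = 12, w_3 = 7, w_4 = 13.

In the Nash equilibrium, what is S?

∂u_i/∂s_i = α_i − 1, so household i contributes w_i if α_i > 1, else 0.
α_i > 1 for i ∈ {1, 2, 3}; NE contributions (20, 12, 7, 0), S = 39.

39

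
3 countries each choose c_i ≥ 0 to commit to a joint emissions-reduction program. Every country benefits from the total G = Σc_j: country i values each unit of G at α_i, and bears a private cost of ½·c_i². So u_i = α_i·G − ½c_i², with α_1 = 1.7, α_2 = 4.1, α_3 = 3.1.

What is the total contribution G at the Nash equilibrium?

8.9

Country i's FOC: ∂u_i/∂c_i = α_i − c_i = 0, so c_i* = α_i.
NE contributions = (1.7, 4.1, 3.1); G = 8.9.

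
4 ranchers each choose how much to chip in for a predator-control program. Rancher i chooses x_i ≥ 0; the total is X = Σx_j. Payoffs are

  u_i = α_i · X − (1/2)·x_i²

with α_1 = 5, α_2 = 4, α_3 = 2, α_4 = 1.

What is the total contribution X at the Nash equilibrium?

12

Rancher i's FOC: ∂u_i/∂x_i = α_i − x_i = 0, so x_i* = α_i.
NE contributions = (5, 4, 2, 1); X = 12.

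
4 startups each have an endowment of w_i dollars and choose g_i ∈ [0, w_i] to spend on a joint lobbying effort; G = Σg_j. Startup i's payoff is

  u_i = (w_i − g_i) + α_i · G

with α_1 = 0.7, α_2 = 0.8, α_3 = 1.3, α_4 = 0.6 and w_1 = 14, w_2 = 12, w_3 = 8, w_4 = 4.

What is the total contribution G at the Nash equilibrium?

8

∂u_i/∂g_i = α_i − 1, so startup i contributes w_i if α_i > 1, else 0.
α_i > 1 for i ∈ {3}; NE contributions (0, 0, 8, 0), G = 8.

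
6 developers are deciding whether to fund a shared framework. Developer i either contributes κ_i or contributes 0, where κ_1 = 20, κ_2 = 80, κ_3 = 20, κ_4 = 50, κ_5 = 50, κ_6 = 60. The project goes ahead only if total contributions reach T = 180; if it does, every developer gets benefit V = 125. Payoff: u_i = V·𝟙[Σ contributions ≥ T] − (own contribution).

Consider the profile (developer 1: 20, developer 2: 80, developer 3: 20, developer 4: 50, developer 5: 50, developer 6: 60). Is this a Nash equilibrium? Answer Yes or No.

No

Total = 280 ≥ 180: provided.
Developer 1 (pledges 20, payoff 105): dropping to 0 → total 260, payoff 125. Profitable deviation.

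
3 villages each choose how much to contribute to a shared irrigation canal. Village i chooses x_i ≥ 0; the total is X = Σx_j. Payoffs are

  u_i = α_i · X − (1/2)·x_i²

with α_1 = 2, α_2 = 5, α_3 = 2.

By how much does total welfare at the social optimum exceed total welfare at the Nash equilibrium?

Village i's FOC: ∂u_i/∂x_i = α_i − x_i = 0, so x_i* = α_i.
NE contributions = (2, 5, 2); X = 9.
W^NE = (Σα)·X − ½Σα_i² = 9² − ½·33 = 64.5.
Planner sets x_i = Σα_j = 9 for every i, so X^SO = 3·9 = 27.
W^SO = (Σα)·X^SO − ½·3·(Σα)² = (3/2)·9² = 121.5.
Deadweight loss = W^SO − W^NE = 57.

57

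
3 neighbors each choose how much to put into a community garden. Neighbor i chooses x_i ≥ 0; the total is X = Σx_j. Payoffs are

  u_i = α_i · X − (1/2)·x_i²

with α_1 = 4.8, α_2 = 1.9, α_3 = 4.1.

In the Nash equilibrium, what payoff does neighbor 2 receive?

Neighbor i's FOC: ∂u_i/∂x_i = α_i − x_i = 0, so x_i* = α_i.
NE contributions = (4.8, 1.9, 4.1); X = 10.8.
u_2 = α_2·X − ½·(x_2)² = 1.9·10.8 − ½·1.9² = 18.715.

18.715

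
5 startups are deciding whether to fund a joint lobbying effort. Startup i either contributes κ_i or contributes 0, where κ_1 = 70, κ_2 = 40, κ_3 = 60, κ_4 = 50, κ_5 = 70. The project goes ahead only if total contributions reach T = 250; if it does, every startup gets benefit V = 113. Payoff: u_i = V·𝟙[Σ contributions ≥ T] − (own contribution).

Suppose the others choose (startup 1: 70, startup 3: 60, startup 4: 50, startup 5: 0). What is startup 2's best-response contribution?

Others' total = 180. Even contributing 40 gives 220 < 250: no benefit either way.
Best response: 0.

0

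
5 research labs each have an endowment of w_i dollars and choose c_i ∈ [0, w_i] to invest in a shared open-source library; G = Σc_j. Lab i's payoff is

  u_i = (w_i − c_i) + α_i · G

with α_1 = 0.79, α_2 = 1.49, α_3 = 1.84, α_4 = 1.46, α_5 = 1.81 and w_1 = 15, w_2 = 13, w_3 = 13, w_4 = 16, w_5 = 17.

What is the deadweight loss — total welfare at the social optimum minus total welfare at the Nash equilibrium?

95.85

∂u_i/∂c_i = α_i − 1, so lab i contributes w_i if α_i > 1, else 0.
α_i > 1 for i ∈ {2, 3, 4, 5}; NE contributions (0, 13, 13, 16, 17), G = 59.
W^NE = Σw_i − G^NE + (Σα_i)·G^NE = 74 + 6.39·59 = 451.01.
Planner: ∂(Σu_j)/∂c_i = Σα_j − 1 = 6.39 > 0, so everyone contributes w_i; G^SO = 74, W^SO = 74 + 6.39·74 = 546.86.
Deadweight loss = 95.85.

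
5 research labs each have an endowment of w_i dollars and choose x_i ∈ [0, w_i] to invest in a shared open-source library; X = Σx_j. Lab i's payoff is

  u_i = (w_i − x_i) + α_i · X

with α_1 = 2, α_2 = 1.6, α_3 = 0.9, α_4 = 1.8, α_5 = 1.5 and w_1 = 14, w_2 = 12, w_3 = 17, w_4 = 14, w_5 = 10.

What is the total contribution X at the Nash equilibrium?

50

∂u_i/∂x_i = α_i − 1, so lab i contributes w_i if α_i > 1, else 0.
α_i > 1 for i ∈ {1, 2, 4, 5}; NE contributions (14, 12, 0, 14, 10), X = 50.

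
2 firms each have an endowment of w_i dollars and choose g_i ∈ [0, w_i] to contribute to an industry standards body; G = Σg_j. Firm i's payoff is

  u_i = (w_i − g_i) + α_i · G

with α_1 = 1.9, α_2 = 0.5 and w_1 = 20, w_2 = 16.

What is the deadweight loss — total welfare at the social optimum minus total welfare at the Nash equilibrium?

22.4

∂u_i/∂g_i = α_i − 1, so firm i contributes w_i if α_i > 1, else 0.
α_i > 1 for i ∈ {1}; NE contributions (20, 0), G = 20.
W^NE = Σw_i − G^NE + (Σα_i)·G^NE = 36 + 1.4·20 = 64.
Planner: ∂(Σu_j)/∂g_i = Σα_j − 1 = 1.4 > 0, so everyone contributes w_i; G^SO = 36, W^SO = 36 + 1.4·36 = 86.4.
Deadweight loss = 22.4.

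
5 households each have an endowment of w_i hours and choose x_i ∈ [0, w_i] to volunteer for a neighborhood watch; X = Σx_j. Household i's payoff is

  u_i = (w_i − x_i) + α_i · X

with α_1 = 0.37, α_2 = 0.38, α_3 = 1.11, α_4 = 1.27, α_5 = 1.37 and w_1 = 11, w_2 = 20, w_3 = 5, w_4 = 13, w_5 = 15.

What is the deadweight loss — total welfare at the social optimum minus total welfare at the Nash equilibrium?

∂u_i/∂x_i = α_i − 1, so household i contributes w_i if α_i > 1, else 0.
α_i > 1 for i ∈ {3, 4, 5}; NE contributions (0, 0, 5, 13, 15), X = 33.
W^NE = Σw_i − X^NE + (Σα_i)·X^NE = 64 + 3.5·33 = 179.5.
Planner: ∂(Σu_j)/∂x_i = Σα_j − 1 = 3.5 > 0, so everyone contributes w_i; X^SO = 64, W^SO = 64 + 3.5·64 = 288.
Deadweight loss = 108.5.

108.5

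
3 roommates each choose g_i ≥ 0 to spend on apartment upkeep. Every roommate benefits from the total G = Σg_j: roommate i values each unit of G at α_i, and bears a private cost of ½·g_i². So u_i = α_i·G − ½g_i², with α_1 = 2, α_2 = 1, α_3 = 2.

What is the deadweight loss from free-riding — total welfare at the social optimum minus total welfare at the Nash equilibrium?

Roommate i's FOC: ∂u_i/∂g_i = α_i − g_i = 0, so g_i* = α_i.
NE contributions = (2, 1, 2); G = 5.
W^NE = (Σα)·G − ½Σα_i² = 5² − ½·9 = 20.5.
Planner sets g_i = Σα_j = 5 for every i, so G^SO = 3·5 = 15.
W^SO = (Σα)·G^SO − ½·3·(Σα)² = (3/2)·5² = 37.5.
Deadweight loss = W^SO − W^NE = 17.

17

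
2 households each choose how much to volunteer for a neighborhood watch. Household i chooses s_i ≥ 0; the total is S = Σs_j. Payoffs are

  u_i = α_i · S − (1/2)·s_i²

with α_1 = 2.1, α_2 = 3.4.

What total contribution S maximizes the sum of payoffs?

Planner FOC: ∂(Σu_j)/∂s_i = (Σα_j) − s_i = 0, so s_i^SO = Σα_j = 5.5 for every i; S^SO = 11.

11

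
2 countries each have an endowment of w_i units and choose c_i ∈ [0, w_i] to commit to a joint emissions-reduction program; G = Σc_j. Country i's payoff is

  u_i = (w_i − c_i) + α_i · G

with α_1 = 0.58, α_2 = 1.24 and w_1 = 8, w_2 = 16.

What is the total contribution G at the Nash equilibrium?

∂u_i/∂c_i = α_i − 1, so country i contributes w_i if α_i > 1, else 0.
α_i > 1 for i ∈ {2}; NE contributions (0, 16), G = 16.

16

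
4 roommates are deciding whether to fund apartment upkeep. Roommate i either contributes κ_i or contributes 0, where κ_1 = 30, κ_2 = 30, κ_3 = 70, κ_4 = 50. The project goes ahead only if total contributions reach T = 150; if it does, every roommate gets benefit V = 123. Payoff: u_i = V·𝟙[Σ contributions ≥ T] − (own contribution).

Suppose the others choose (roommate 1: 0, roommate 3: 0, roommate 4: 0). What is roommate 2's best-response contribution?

Others' total = 0. Even contributing 30 gives 30 < 150: no benefit either way.
Best response: 0.

0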